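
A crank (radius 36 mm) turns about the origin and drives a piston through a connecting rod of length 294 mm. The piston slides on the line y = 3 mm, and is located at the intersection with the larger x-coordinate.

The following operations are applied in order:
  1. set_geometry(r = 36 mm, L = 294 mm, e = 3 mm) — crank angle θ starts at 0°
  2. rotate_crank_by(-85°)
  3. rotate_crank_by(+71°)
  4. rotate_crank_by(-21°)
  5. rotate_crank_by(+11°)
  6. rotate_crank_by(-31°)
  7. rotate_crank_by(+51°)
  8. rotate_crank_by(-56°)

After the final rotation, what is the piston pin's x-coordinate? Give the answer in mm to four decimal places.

310.0067

set_geometry: r = 36 mm, L = 294 mm, e = 3 mm; θ ← 0°
rotate_crank_by(-85°): θ ← 0° -85° = -85°
rotate_crank_by(+71°): θ ← -85° +71° = -14°
rotate_crank_by(-21°): θ ← -14° -21° = -35°
rotate_crank_by(+11°): θ ← -35° +11° = -24°
rotate_crank_by(-31°): θ ← -24° -31° = -55°
rotate_crank_by(+51°): θ ← -55° +51° = -4°
rotate_crank_by(-56°): θ ← -4° -56° = -60°
crank pin P = (r cos θ, r sin θ) = (18.000000, -31.176915)
h = r sin θ − e = -31.176915 − 3 = -34.176915
x = r cos θ + √(L² − h²) = 18.000000 + √(86436.0 − 1168.0615) = 18.000000 + 292.006744 = 310.006744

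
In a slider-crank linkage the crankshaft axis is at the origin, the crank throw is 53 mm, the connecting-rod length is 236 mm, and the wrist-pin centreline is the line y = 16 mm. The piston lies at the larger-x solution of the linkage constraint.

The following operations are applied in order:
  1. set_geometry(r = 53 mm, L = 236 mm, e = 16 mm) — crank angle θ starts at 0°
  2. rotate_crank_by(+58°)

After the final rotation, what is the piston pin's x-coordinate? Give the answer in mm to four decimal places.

set_geometry: r = 53 mm, L = 236 mm, e = 16 mm; θ ← 0°
rotate_crank_by(+58°): θ ← 0° +58° = 58°
crank pin P = (r cos θ, r sin θ) = (28.085721, 44.946549)
h = r sin θ − e = 44.946549 − 16 = 28.946549
x = r cos θ + √(L² − h²) = 28.085721 + √(55696.0 − 837.9027) = 28.085721 + 234.218055 = 262.303776

262.3038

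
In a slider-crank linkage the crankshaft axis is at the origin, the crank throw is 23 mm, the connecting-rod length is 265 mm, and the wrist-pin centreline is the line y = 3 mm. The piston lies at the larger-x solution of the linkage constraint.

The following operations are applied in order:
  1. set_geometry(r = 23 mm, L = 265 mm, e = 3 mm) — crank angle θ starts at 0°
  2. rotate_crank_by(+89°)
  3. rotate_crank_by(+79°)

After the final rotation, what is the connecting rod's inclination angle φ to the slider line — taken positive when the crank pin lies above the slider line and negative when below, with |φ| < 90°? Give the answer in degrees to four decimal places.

set_geometry: r = 23 mm, L = 265 mm, e = 3 mm; θ ← 0°
rotate_crank_by(+89°): θ ← 0° +89° = 89°
rotate_crank_by(+79°): θ ← 89° +79° = 168°
crank pin P = (r cos θ, r sin θ) = (-22.497395, 4.781969)
h = r sin θ − e = 4.781969 − 3 = 1.781969
sin φ = h / L = 1.781969 / 265 = 0.00672441
φ = arcsin(0.00672441) = 0.385283°

0.3853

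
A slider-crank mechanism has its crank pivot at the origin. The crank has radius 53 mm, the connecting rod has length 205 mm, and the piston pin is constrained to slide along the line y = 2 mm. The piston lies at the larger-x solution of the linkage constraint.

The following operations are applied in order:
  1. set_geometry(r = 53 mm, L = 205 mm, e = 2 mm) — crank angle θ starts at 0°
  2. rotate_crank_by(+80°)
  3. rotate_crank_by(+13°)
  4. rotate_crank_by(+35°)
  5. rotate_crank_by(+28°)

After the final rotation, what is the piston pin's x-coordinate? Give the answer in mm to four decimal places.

set_geometry: r = 53 mm, L = 205 mm, e = 2 mm; θ ← 0°
rotate_crank_by(+80°): θ ← 0° +80° = 80°
rotate_crank_by(+13°): θ ← 80° +13° = 93°
rotate_crank_by(+35°): θ ← 93° +35° = 128°
rotate_crank_by(+28°): θ ← 128° +28° = 156°
crank pin P = (r cos θ, r sin θ) = (-48.417909, 21.557042)
h = r sin θ − e = 21.557042 − 2 = 19.557042
x = r cos θ + √(L² − h²) = -48.417909 + √(42025.0 − 382.4779) = -48.417909 + 204.064995 = 155.647086

155.6471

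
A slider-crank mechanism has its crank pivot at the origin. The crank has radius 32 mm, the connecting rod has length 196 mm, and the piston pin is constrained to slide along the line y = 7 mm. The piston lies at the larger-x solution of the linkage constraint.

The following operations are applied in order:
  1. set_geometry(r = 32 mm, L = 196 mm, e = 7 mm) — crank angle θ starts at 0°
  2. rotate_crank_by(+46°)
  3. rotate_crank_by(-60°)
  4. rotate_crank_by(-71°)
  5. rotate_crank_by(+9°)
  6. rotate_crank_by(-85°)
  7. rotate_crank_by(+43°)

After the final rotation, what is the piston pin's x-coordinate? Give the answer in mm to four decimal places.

177.7803

set_geometry: r = 32 mm, L = 196 mm, e = 7 mm; θ ← 0°
rotate_crank_by(+46°): θ ← 0° +46° = 46°
rotate_crank_by(-60°): θ ← 46° -60° = -14°
rotate_crank_by(-71°): θ ← -14° -71° = -85°
rotate_crank_by(+9°): θ ← -85° +9° = -76°
rotate_crank_by(-85°): θ ← -76° -85° = -161°
rotate_crank_by(+43°): θ ← -161° +43° = -118°
crank pin P = (r cos θ, r sin θ) = (-15.023090, -28.254323)
h = r sin θ − e = -28.254323 − 7 = -35.254323
x = r cos θ + √(L² − h²) = -15.023090 + √(38416.0 − 1242.8673) = -15.023090 + 192.803352 = 177.780262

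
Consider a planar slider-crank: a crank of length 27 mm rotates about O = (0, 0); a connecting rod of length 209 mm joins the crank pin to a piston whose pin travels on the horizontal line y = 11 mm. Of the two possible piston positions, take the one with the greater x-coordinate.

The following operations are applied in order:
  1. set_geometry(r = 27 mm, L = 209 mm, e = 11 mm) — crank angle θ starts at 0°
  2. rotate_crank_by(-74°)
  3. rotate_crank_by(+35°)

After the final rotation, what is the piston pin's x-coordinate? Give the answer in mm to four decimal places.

228.1000

set_geometry: r = 27 mm, L = 209 mm, e = 11 mm; θ ← 0°
rotate_crank_by(-74°): θ ← 0° -74° = -74°
rotate_crank_by(+35°): θ ← -74° +35° = -39°
crank pin P = (r cos θ, r sin θ) = (20.982941, -16.991651)
h = r sin θ − e = -16.991651 − 11 = -27.991651
x = r cos θ + √(L² − h²) = 20.982941 + √(43681.0 − 783.5325) = 20.982941 + 207.117038 = 228.099979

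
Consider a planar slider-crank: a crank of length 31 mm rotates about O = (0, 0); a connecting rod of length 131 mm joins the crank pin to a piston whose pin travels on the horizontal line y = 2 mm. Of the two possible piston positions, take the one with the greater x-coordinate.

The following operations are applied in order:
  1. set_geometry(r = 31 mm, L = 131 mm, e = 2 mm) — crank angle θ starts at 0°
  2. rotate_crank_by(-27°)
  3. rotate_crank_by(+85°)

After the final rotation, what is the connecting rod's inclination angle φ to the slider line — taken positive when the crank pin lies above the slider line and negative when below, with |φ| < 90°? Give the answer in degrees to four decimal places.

set_geometry: r = 31 mm, L = 131 mm, e = 2 mm; θ ← 0°
rotate_crank_by(-27°): θ ← 0° -27° = -27°
rotate_crank_by(+85°): θ ← -27° +85° = 58°
crank pin P = (r cos θ, r sin θ) = (16.427497, 26.289491)
h = r sin θ − e = 26.289491 − 2 = 24.289491
sin φ = h / L = 24.289491 / 131 = 0.18541596
φ = arcsin(0.18541596) = 10.685385°

10.6854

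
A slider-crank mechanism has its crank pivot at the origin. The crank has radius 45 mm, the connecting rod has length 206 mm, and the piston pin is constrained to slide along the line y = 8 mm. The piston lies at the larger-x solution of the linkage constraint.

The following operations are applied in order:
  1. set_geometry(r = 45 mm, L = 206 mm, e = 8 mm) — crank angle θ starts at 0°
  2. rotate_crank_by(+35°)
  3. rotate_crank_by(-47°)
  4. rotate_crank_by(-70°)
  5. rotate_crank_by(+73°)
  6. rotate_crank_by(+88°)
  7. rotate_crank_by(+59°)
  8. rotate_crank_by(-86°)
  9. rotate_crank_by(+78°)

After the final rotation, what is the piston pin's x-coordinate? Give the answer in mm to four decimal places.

175.3666

set_geometry: r = 45 mm, L = 206 mm, e = 8 mm; θ ← 0°
rotate_crank_by(+35°): θ ← 0° +35° = 35°
rotate_crank_by(-47°): θ ← 35° -47° = -12°
rotate_crank_by(-70°): θ ← -12° -70° = -82°
rotate_crank_by(+73°): θ ← -82° +73° = -9°
rotate_crank_by(+88°): θ ← -9° +88° = 79°
rotate_crank_by(+59°): θ ← 79° +59° = 138°
rotate_crank_by(-86°): θ ← 138° -86° = 52°
rotate_crank_by(+78°): θ ← 52° +78° = 130°
crank pin P = (r cos θ, r sin θ) = (-28.925442, 34.472000)
h = r sin θ − e = 34.472000 − 8 = 26.472000
x = r cos θ + √(L² − h²) = -28.925442 + √(42436.0 − 700.7668) = -28.925442 + 204.292029 = 175.366587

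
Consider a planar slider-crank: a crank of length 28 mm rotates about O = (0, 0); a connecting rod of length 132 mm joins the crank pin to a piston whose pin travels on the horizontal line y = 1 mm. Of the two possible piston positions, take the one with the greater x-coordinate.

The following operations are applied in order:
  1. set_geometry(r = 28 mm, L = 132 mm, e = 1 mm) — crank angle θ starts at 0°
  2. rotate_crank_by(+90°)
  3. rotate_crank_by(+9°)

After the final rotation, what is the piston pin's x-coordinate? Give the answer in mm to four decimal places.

set_geometry: r = 28 mm, L = 132 mm, e = 1 mm; θ ← 0°
rotate_crank_by(+90°): θ ← 0° +90° = 90°
rotate_crank_by(+9°): θ ← 90° +9° = 99°
crank pin P = (r cos θ, r sin θ) = (-4.380165, 27.655274)
h = r sin θ − e = 27.655274 − 1 = 26.655274
x = r cos θ + √(L² − h²) = -4.380165 + √(17424.0 − 710.5036) = -4.380165 + 129.280688 = 124.900523

124.9005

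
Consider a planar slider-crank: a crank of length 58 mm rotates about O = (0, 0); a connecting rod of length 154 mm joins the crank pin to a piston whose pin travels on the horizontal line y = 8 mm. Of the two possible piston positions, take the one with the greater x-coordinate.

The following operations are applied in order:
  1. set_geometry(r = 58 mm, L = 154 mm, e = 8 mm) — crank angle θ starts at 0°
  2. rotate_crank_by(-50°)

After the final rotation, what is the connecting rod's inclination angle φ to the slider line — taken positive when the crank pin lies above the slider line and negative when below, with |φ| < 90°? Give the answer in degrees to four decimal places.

-19.9048

set_geometry: r = 58 mm, L = 154 mm, e = 8 mm; θ ← 0°
rotate_crank_by(-50°): θ ← 0° -50° = -50°
crank pin P = (r cos θ, r sin θ) = (37.281681, -44.430578)
h = r sin θ − e = -44.430578 − 8 = -52.430578
sin φ = h / L = -52.430578 / 154 = -0.34045830
φ = arcsin(-0.34045830) = -19.904798°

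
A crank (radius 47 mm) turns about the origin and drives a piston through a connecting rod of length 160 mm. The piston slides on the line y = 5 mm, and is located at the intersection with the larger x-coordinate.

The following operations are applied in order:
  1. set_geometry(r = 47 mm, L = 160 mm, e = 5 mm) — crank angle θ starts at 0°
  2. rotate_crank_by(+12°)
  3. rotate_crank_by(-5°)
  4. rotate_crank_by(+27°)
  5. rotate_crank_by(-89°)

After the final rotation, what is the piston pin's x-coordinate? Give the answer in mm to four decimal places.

180.9313

set_geometry: r = 47 mm, L = 160 mm, e = 5 mm; θ ← 0°
rotate_crank_by(+12°): θ ← 0° +12° = 12°
rotate_crank_by(-5°): θ ← 12° -5° = 7°
rotate_crank_by(+27°): θ ← 7° +27° = 34°
rotate_crank_by(-89°): θ ← 34° -89° = -55°
crank pin P = (r cos θ, r sin θ) = (26.958093, -38.500146)
h = r sin θ − e = -38.500146 − 5 = -43.500146
x = r cos θ + √(L² − h²) = 26.958093 + √(25600.0 − 1892.2627) = 26.958093 + 153.973171 = 180.931263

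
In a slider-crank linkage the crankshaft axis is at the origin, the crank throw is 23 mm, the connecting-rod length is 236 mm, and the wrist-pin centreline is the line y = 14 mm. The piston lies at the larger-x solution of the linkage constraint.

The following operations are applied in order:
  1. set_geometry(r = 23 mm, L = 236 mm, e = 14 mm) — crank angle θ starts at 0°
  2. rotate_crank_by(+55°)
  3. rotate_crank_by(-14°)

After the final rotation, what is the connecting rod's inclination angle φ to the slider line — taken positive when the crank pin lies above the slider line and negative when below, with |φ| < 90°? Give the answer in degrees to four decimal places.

set_geometry: r = 23 mm, L = 236 mm, e = 14 mm; θ ← 0°
rotate_crank_by(+55°): θ ← 0° +55° = 55°
rotate_crank_by(-14°): θ ← 55° -14° = 41°
crank pin P = (r cos θ, r sin θ) = (17.358320, 15.089358)
h = r sin θ − e = 15.089358 − 14 = 1.089358
sin φ = h / L = 1.089358 / 236 = 0.00461592
φ = arcsin(0.00461592) = 0.264474°

0.2645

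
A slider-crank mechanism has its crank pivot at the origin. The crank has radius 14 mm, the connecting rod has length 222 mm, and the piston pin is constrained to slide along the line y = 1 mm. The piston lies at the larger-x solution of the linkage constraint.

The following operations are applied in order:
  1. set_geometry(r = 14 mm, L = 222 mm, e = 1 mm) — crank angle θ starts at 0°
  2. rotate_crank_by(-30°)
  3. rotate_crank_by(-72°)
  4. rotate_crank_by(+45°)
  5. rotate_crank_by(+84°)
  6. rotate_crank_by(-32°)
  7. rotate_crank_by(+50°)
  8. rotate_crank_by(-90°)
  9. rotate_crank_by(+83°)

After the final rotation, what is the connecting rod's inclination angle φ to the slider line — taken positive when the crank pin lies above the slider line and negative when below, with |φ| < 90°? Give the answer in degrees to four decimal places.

set_geometry: r = 14 mm, L = 222 mm, e = 1 mm; θ ← 0°
rotate_crank_by(-30°): θ ← 0° -30° = -30°
rotate_crank_by(-72°): θ ← -30° -72° = -102°
rotate_crank_by(+45°): θ ← -102° +45° = -57°
rotate_crank_by(+84°): θ ← -57° +84° = 27°
rotate_crank_by(-32°): θ ← 27° -32° = -5°
rotate_crank_by(+50°): θ ← -5° +50° = 45°
rotate_crank_by(-90°): θ ← 45° -90° = -45°
rotate_crank_by(+83°): θ ← -45° +83° = 38°
crank pin P = (r cos θ, r sin θ) = (11.032151, 8.619261)
h = r sin θ − e = 8.619261 − 1 = 7.619261
sin φ = h / L = 7.619261 / 222 = 0.03432099
φ = arcsin(0.03432099) = 1.966834°

1.9668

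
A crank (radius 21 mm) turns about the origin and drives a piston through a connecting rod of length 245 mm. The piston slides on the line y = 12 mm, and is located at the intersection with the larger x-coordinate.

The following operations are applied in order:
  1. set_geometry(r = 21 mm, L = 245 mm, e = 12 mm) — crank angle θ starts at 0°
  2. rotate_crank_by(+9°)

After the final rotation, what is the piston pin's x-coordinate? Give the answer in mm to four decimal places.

set_geometry: r = 21 mm, L = 245 mm, e = 12 mm; θ ← 0°
rotate_crank_by(+9°): θ ← 0° +9° = 9°
crank pin P = (r cos θ, r sin θ) = (20.741455, 3.285124)
h = r sin θ − e = 3.285124 − 12 = -8.714876
x = r cos θ + √(L² − h²) = 20.741455 + √(60025.0 − 75.9491) = 20.741455 + 244.844953 = 265.586408

265.5864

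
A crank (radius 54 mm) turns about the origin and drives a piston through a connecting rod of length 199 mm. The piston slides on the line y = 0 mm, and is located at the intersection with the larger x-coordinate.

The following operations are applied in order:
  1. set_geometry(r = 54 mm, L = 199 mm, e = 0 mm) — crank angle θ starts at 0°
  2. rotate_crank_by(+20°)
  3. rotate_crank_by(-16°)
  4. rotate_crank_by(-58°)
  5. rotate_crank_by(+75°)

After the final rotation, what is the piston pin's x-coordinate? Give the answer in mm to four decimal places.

set_geometry: r = 54 mm, L = 199 mm, e = 0 mm; θ ← 0°
rotate_crank_by(+20°): θ ← 0° +20° = 20°
rotate_crank_by(-16°): θ ← 20° -16° = 4°
rotate_crank_by(-58°): θ ← 4° -58° = -54°
rotate_crank_by(+75°): θ ← -54° +75° = 21°
crank pin P = (r cos θ, r sin θ) = (50.413343, 19.351869)
h = r sin θ − e = 19.351869 − 0 = 19.351869
x = r cos θ + √(L² − h²) = 50.413343 + √(39601.0 − 374.4948) = 50.413343 + 198.056823 = 248.470166

248.4702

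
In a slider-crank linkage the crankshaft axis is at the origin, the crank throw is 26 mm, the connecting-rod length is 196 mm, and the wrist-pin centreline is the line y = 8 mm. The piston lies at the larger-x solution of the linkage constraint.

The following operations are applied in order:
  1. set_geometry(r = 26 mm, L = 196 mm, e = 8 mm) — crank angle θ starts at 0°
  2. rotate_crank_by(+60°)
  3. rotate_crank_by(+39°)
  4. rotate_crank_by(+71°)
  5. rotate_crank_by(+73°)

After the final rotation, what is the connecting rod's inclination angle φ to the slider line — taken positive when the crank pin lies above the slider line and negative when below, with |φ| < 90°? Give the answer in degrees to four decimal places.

-9.1495

set_geometry: r = 26 mm, L = 196 mm, e = 8 mm; θ ← 0°
rotate_crank_by(+60°): θ ← 0° +60° = 60°
rotate_crank_by(+39°): θ ← 60° +39° = 99°
rotate_crank_by(+71°): θ ← 99° +71° = 170°
rotate_crank_by(+73°): θ ← 170° +73° = 243°
crank pin P = (r cos θ, r sin θ) = (-11.803753, -23.166170)
h = r sin θ − e = -23.166170 − 8 = -31.166170
sin φ = h / L = -31.166170 / 196 = -0.15901107
φ = arcsin(-0.15901107) = -9.149500°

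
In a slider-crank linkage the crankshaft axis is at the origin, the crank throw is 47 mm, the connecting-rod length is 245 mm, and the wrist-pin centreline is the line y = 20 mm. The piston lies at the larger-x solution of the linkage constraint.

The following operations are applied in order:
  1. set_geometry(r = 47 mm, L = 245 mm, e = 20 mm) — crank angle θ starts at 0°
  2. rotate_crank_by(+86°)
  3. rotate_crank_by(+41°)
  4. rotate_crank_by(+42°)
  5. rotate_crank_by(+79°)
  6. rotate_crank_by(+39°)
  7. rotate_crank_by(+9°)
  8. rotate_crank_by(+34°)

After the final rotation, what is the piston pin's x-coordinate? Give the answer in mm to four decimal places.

281.8105

set_geometry: r = 47 mm, L = 245 mm, e = 20 mm; θ ← 0°
rotate_crank_by(+86°): θ ← 0° +86° = 86°
rotate_crank_by(+41°): θ ← 86° +41° = 127°
rotate_crank_by(+42°): θ ← 127° +42° = 169°
rotate_crank_by(+79°): θ ← 169° +79° = 248°
rotate_crank_by(+39°): θ ← 248° +39° = 287°
rotate_crank_by(+9°): θ ← 287° +9° = 296°
rotate_crank_by(+34°): θ ← 296° +34° = 330°
crank pin P = (r cos θ, r sin θ) = (40.703194, -23.500000)
h = r sin θ − e = -23.500000 − 20 = -43.500000
x = r cos θ + √(L² − h²) = 40.703194 + √(60025.0 − 1892.2500) = 40.703194 + 241.107341 = 281.810535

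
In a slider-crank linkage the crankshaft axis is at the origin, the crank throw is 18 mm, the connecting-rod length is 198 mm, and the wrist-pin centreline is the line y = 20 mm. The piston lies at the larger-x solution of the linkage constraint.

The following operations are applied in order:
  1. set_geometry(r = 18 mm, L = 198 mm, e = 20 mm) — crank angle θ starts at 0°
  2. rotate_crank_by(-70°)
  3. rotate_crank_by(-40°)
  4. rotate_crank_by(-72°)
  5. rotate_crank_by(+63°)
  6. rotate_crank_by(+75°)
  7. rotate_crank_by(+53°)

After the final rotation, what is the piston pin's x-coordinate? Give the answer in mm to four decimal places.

215.0313

set_geometry: r = 18 mm, L = 198 mm, e = 20 mm; θ ← 0°
rotate_crank_by(-70°): θ ← 0° -70° = -70°
rotate_crank_by(-40°): θ ← -70° -40° = -110°
rotate_crank_by(-72°): θ ← -110° -72° = -182°
rotate_crank_by(+63°): θ ← -182° +63° = -119°
rotate_crank_by(+75°): θ ← -119° +75° = -44°
rotate_crank_by(+53°): θ ← -44° +53° = 9°
crank pin P = (r cos θ, r sin θ) = (17.778390, 2.815820)
h = r sin θ − e = 2.815820 − 20 = -17.184180
x = r cos θ + √(L² − h²) = 17.778390 + √(39204.0 − 295.2960) = 17.778390 + 197.252893 = 215.031284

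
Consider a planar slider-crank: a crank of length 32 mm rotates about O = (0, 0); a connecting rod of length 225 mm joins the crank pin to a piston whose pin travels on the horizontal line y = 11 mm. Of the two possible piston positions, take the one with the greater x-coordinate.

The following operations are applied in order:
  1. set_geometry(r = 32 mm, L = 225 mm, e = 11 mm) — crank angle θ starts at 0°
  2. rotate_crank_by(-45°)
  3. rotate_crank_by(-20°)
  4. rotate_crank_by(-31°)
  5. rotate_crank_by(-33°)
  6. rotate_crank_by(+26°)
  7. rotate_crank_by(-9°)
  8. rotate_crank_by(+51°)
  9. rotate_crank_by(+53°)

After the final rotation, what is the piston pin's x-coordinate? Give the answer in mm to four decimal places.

set_geometry: r = 32 mm, L = 225 mm, e = 11 mm; θ ← 0°
rotate_crank_by(-45°): θ ← 0° -45° = -45°
rotate_crank_by(-20°): θ ← -45° -20° = -65°
rotate_crank_by(-31°): θ ← -65° -31° = -96°
rotate_crank_by(-33°): θ ← -96° -33° = -129°
rotate_crank_by(+26°): θ ← -129° +26° = -103°
rotate_crank_by(-9°): θ ← -103° -9° = -112°
rotate_crank_by(+51°): θ ← -112° +51° = -61°
rotate_crank_by(+53°): θ ← -61° +53° = -8°
crank pin P = (r cos θ, r sin θ) = (31.688578, -4.453539)
h = r sin θ − e = -4.453539 − 11 = -15.453539
x = r cos θ + √(L² − h²) = 31.688578 + √(50625.0 − 238.8119) = 31.688578 + 224.468680 = 256.157258

256.1573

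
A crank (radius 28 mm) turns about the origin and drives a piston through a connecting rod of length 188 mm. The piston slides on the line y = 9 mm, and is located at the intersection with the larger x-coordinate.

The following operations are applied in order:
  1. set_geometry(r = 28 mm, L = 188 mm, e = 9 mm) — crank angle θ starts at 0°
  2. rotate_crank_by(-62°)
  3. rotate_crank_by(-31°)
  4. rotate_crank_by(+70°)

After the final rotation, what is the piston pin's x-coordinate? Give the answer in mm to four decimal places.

212.7136

set_geometry: r = 28 mm, L = 188 mm, e = 9 mm; θ ← 0°
rotate_crank_by(-62°): θ ← 0° -62° = -62°
rotate_crank_by(-31°): θ ← -62° -31° = -93°
rotate_crank_by(+70°): θ ← -93° +70° = -23°
crank pin P = (r cos θ, r sin θ) = (25.774136, -10.940472)
h = r sin θ − e = -10.940472 − 9 = -19.940472
x = r cos θ + √(L² − h²) = 25.774136 + √(35344.0 − 397.6224) = 25.774136 + 186.939502 = 212.713638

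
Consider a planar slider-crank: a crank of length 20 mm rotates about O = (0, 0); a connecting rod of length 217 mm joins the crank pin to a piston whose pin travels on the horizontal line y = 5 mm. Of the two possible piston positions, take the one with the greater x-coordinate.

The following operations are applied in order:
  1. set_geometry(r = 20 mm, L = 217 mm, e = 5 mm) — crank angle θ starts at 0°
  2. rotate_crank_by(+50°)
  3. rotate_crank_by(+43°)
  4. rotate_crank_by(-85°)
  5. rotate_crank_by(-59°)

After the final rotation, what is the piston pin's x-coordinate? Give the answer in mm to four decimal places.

set_geometry: r = 20 mm, L = 217 mm, e = 5 mm; θ ← 0°
rotate_crank_by(+50°): θ ← 0° +50° = 50°
rotate_crank_by(+43°): θ ← 50° +43° = 93°
rotate_crank_by(-85°): θ ← 93° -85° = 8°
rotate_crank_by(-59°): θ ← 8° -59° = -51°
crank pin P = (r cos θ, r sin θ) = (12.586408, -15.542919)
h = r sin θ − e = -15.542919 − 5 = -20.542919
x = r cos θ + √(L² − h²) = 12.586408 + √(47089.0 − 422.0115) = 12.586408 + 216.025435 = 228.611843

228.6118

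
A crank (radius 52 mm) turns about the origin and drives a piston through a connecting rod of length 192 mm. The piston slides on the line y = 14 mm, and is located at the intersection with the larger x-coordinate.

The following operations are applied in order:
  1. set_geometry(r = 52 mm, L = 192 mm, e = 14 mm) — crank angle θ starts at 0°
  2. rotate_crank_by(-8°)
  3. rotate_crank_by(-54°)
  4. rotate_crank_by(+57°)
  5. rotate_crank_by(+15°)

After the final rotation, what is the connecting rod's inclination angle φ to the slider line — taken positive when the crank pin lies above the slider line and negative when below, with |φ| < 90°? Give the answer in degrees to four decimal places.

set_geometry: r = 52 mm, L = 192 mm, e = 14 mm; θ ← 0°
rotate_crank_by(-8°): θ ← 0° -8° = -8°
rotate_crank_by(-54°): θ ← -8° -54° = -62°
rotate_crank_by(+57°): θ ← -62° +57° = -5°
rotate_crank_by(+15°): θ ← -5° +15° = 10°
crank pin P = (r cos θ, r sin θ) = (51.210003, 9.029705)
h = r sin θ − e = 9.029705 − 14 = -4.970295
sin φ = h / L = -4.970295 / 192 = -0.02588695
φ = arcsin(-0.02588695) = -1.483379°

-1.4834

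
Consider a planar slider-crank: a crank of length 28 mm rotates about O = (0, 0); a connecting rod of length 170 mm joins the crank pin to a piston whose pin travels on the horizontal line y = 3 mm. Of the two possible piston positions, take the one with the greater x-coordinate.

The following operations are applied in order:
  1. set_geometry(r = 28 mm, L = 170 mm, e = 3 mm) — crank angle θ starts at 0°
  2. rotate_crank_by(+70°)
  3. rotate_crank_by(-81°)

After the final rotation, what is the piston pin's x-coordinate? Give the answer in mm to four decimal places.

197.2807

set_geometry: r = 28 mm, L = 170 mm, e = 3 mm; θ ← 0°
rotate_crank_by(+70°): θ ← 0° +70° = 70°
rotate_crank_by(-81°): θ ← 70° -81° = -11°
crank pin P = (r cos θ, r sin θ) = (27.485561, -5.342652)
h = r sin θ − e = -5.342652 − 3 = -8.342652
x = r cos θ + √(L² − h²) = 27.485561 + √(28900.0 − 69.5998) = 27.485561 + 169.795171 = 197.280732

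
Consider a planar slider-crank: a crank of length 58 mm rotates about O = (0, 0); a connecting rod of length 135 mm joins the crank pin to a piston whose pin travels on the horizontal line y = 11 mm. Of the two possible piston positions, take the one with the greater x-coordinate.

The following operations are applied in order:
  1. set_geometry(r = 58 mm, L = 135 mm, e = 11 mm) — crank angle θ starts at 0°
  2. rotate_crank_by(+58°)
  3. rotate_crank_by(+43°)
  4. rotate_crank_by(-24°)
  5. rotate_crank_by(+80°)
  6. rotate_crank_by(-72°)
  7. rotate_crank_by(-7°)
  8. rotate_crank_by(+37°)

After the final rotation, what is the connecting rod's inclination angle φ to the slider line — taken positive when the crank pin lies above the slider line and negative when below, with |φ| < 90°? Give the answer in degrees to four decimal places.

17.9324

set_geometry: r = 58 mm, L = 135 mm, e = 11 mm; θ ← 0°
rotate_crank_by(+58°): θ ← 0° +58° = 58°
rotate_crank_by(+43°): θ ← 58° +43° = 101°
rotate_crank_by(-24°): θ ← 101° -24° = 77°
rotate_crank_by(+80°): θ ← 77° +80° = 157°
rotate_crank_by(-72°): θ ← 157° -72° = 85°
rotate_crank_by(-7°): θ ← 85° -7° = 78°
rotate_crank_by(+37°): θ ← 78° +37° = 115°
crank pin P = (r cos θ, r sin θ) = (-24.511859, 52.565852)
h = r sin θ − e = 52.565852 − 11 = 41.565852
sin φ = h / L = 41.565852 / 135 = 0.30789520
φ = arcsin(0.30789520) = 17.932431°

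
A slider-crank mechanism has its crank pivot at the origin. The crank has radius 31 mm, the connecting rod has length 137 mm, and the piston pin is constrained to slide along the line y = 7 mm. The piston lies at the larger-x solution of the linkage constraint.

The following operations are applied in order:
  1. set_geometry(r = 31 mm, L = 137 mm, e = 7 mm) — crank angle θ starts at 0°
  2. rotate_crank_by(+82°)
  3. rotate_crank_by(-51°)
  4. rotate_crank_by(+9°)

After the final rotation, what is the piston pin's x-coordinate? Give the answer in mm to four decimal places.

160.1362

set_geometry: r = 31 mm, L = 137 mm, e = 7 mm; θ ← 0°
rotate_crank_by(+82°): θ ← 0° +82° = 82°
rotate_crank_by(-51°): θ ← 82° -51° = 31°
rotate_crank_by(+9°): θ ← 31° +9° = 40°
crank pin P = (r cos θ, r sin θ) = (23.747378, 19.926416)
h = r sin θ − e = 19.926416 − 7 = 12.926416
x = r cos θ + √(L² − h²) = 23.747378 + √(18769.0 − 167.0922) = 23.747378 + 136.388811 = 160.136189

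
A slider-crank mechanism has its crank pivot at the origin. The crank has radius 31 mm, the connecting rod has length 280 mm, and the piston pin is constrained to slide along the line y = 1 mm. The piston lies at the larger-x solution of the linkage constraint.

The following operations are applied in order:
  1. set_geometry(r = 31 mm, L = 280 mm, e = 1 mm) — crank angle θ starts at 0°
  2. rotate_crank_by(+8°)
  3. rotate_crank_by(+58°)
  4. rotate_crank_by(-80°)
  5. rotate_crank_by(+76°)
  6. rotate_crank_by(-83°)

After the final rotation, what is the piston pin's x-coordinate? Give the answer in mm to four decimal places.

308.6790

set_geometry: r = 31 mm, L = 280 mm, e = 1 mm; θ ← 0°
rotate_crank_by(+8°): θ ← 0° +8° = 8°
rotate_crank_by(+58°): θ ← 8° +58° = 66°
rotate_crank_by(-80°): θ ← 66° -80° = -14°
rotate_crank_by(+76°): θ ← -14° +76° = 62°
rotate_crank_by(-83°): θ ← 62° -83° = -21°
crank pin P = (r cos θ, r sin θ) = (28.940993, -11.109406)
h = r sin θ − e = -11.109406 − 1 = -12.109406
x = r cos θ + √(L² − h²) = 28.940993 + √(78400.0 − 146.6377) = 28.940993 + 279.738024 = 308.679018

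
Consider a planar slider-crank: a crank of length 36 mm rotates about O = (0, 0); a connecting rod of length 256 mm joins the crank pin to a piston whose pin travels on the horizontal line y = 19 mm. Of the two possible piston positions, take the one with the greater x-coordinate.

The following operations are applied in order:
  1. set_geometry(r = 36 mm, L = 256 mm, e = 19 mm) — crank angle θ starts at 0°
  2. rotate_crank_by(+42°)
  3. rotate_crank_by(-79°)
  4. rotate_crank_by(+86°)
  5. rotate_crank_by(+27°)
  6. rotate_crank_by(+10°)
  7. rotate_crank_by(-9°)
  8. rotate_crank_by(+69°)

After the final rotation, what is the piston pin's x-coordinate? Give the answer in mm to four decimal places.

226.1521

set_geometry: r = 36 mm, L = 256 mm, e = 19 mm; θ ← 0°
rotate_crank_by(+42°): θ ← 0° +42° = 42°
rotate_crank_by(-79°): θ ← 42° -79° = -37°
rotate_crank_by(+86°): θ ← -37° +86° = 49°
rotate_crank_by(+27°): θ ← 49° +27° = 76°
rotate_crank_by(+10°): θ ← 76° +10° = 86°
rotate_crank_by(-9°): θ ← 86° -9° = 77°
rotate_crank_by(+69°): θ ← 77° +69° = 146°
crank pin P = (r cos θ, r sin θ) = (-29.845353, 20.130945)
h = r sin θ − e = 20.130945 − 19 = 1.130945
x = r cos θ + √(L² − h²) = -29.845353 + √(65536.0 − 1.2790) = -29.845353 + 255.997502 = 226.152149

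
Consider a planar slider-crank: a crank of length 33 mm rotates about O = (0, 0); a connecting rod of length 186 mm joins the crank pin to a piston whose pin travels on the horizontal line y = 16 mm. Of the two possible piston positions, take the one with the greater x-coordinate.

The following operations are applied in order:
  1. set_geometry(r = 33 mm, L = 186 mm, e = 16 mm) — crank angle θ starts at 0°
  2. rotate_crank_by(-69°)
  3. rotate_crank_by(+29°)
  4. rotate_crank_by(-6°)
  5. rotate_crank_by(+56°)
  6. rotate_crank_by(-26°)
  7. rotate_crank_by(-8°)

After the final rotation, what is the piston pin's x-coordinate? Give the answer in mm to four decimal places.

set_geometry: r = 33 mm, L = 186 mm, e = 16 mm; θ ← 0°
rotate_crank_by(-69°): θ ← 0° -69° = -69°
rotate_crank_by(+29°): θ ← -69° +29° = -40°
rotate_crank_by(-6°): θ ← -40° -6° = -46°
rotate_crank_by(+56°): θ ← -46° +56° = 10°
rotate_crank_by(-26°): θ ← 10° -26° = -16°
rotate_crank_by(-8°): θ ← -16° -8° = -24°
crank pin P = (r cos θ, r sin θ) = (30.147000, -13.422309)
h = r sin θ − e = -13.422309 − 16 = -29.422309
x = r cos θ + √(L² − h²) = 30.147000 + √(34596.0 − 865.6723) = 30.147000 + 183.658182 = 213.805182

213.8052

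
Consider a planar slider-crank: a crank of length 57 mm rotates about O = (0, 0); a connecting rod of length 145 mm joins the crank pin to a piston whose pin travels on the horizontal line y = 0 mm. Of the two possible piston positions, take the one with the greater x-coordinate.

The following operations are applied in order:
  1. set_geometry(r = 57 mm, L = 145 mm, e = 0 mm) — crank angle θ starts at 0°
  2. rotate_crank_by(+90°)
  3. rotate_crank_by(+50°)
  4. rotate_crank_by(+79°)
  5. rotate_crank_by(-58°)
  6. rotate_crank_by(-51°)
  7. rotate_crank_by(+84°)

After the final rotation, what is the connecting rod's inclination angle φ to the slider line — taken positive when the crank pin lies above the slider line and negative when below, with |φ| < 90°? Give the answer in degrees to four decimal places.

set_geometry: r = 57 mm, L = 145 mm, e = 0 mm; θ ← 0°
rotate_crank_by(+90°): θ ← 0° +90° = 90°
rotate_crank_by(+50°): θ ← 90° +50° = 140°
rotate_crank_by(+79°): θ ← 140° +79° = 219°
rotate_crank_by(-58°): θ ← 219° -58° = 161°
rotate_crank_by(-51°): θ ← 161° -51° = 110°
rotate_crank_by(+84°): θ ← 110° +84° = 194°
crank pin P = (r cos θ, r sin θ) = (-55.306856, -13.789548)
h = r sin θ − e = -13.789548 − 0 = -13.789548
sin φ = h / L = -13.789548 / 145 = -0.09510033
φ = arcsin(-0.09510033) = -5.457095°

-5.4571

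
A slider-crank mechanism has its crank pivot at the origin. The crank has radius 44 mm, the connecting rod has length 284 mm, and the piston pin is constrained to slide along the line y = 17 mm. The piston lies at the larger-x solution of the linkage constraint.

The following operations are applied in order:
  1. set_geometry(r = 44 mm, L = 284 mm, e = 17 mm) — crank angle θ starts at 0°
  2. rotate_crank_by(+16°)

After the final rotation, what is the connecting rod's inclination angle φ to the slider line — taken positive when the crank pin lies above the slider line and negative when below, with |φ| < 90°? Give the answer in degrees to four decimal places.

-0.9829

set_geometry: r = 44 mm, L = 284 mm, e = 17 mm; θ ← 0°
rotate_crank_by(+16°): θ ← 0° +16° = 16°
crank pin P = (r cos θ, r sin θ) = (42.295515, 12.128044)
h = r sin θ − e = 12.128044 − 17 = -4.871956
sin φ = h / L = -4.871956 / 284 = -0.01715478
φ = arcsin(-0.01715478) = -0.982944°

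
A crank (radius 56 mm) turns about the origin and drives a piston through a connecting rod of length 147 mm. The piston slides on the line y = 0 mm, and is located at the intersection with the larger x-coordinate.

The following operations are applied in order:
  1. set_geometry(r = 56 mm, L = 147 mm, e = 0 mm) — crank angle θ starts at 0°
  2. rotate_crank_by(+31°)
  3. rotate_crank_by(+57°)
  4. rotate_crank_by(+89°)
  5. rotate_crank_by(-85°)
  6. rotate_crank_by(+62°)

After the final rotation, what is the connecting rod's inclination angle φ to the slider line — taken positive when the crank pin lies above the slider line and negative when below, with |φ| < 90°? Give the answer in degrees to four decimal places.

set_geometry: r = 56 mm, L = 147 mm, e = 0 mm; θ ← 0°
rotate_crank_by(+31°): θ ← 0° +31° = 31°
rotate_crank_by(+57°): θ ← 31° +57° = 88°
rotate_crank_by(+89°): θ ← 88° +89° = 177°
rotate_crank_by(-85°): θ ← 177° -85° = 92°
rotate_crank_by(+62°): θ ← 92° +62° = 154°
crank pin P = (r cos θ, r sin θ) = (-50.332467, 24.548784)
h = r sin θ − e = 24.548784 − 0 = 24.548784
sin φ = h / L = 24.548784 / 147 = 0.16699853
φ = arcsin(0.16699853) = 9.613353°

9.6134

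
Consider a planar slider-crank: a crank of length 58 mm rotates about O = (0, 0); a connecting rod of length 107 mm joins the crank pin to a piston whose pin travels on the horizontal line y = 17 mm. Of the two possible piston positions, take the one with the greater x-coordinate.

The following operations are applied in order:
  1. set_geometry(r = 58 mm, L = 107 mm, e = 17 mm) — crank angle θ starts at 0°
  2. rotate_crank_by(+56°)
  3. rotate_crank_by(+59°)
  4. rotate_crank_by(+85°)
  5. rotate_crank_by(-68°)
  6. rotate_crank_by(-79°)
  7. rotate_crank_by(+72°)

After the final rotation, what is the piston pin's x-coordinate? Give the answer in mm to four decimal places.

set_geometry: r = 58 mm, L = 107 mm, e = 17 mm; θ ← 0°
rotate_crank_by(+56°): θ ← 0° +56° = 56°
rotate_crank_by(+59°): θ ← 56° +59° = 115°
rotate_crank_by(+85°): θ ← 115° +85° = 200°
rotate_crank_by(-68°): θ ← 200° -68° = 132°
rotate_crank_by(-79°): θ ← 132° -79° = 53°
rotate_crank_by(+72°): θ ← 53° +72° = 125°
crank pin P = (r cos θ, r sin θ) = (-33.267433, 47.510819)
h = r sin θ − e = 47.510819 − 17 = 30.510819
x = r cos θ + √(L² − h²) = -33.267433 + √(11449.0 − 930.9100) = -33.267433 + 102.557740 = 69.290306

69.2903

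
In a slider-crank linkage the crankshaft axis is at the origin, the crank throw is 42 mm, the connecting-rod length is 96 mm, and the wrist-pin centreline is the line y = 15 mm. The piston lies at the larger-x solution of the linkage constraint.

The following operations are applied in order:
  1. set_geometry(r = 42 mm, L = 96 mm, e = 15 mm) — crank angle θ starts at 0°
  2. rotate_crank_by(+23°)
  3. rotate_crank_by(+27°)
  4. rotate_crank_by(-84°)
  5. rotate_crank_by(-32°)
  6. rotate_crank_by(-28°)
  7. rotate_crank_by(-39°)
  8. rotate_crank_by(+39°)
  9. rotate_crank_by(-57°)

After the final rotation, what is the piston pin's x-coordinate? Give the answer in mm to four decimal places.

set_geometry: r = 42 mm, L = 96 mm, e = 15 mm; θ ← 0°
rotate_crank_by(+23°): θ ← 0° +23° = 23°
rotate_crank_by(+27°): θ ← 23° +27° = 50°
rotate_crank_by(-84°): θ ← 50° -84° = -34°
rotate_crank_by(-32°): θ ← -34° -32° = -66°
rotate_crank_by(-28°): θ ← -66° -28° = -94°
rotate_crank_by(-39°): θ ← -94° -39° = -133°
rotate_crank_by(+39°): θ ← -133° +39° = -94°
rotate_crank_by(-57°): θ ← -94° -57° = -151°
crank pin P = (r cos θ, r sin θ) = (-36.734028, -20.362004)
h = r sin θ − e = -20.362004 − 15 = -35.362004
x = r cos θ + √(L² − h²) = -36.734028 + √(9216.0 − 1250.4713) = -36.734028 + 89.249810 = 52.515783

52.5158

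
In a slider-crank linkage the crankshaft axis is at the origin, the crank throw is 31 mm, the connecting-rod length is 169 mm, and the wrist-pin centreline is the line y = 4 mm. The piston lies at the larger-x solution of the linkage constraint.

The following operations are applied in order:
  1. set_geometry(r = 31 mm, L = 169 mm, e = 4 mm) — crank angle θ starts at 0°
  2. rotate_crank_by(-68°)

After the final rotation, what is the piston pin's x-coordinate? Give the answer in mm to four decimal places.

177.4106

set_geometry: r = 31 mm, L = 169 mm, e = 4 mm; θ ← 0°
rotate_crank_by(-68°): θ ← 0° -68° = -68°
crank pin P = (r cos θ, r sin θ) = (11.612804, -28.742699)
h = r sin θ − e = -28.742699 − 4 = -32.742699
x = r cos θ + √(L² − h²) = 11.612804 + √(28561.0 − 1072.0844) = 11.612804 + 165.797816 = 177.410620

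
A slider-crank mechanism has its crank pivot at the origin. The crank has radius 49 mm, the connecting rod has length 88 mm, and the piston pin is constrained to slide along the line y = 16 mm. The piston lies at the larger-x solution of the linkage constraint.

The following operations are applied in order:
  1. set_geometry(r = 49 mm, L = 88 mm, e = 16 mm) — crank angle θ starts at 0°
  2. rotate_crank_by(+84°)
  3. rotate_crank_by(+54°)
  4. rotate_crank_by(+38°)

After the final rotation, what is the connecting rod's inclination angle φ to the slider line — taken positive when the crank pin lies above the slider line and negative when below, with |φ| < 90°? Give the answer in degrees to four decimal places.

set_geometry: r = 49 mm, L = 88 mm, e = 16 mm; θ ← 0°
rotate_crank_by(+84°): θ ← 0° +84° = 84°
rotate_crank_by(+54°): θ ← 84° +54° = 138°
rotate_crank_by(+38°): θ ← 138° +38° = 176°
crank pin P = (r cos θ, r sin θ) = (-48.880638, 3.418067)
h = r sin θ − e = 3.418067 − 16 = -12.581933
sin φ = h / L = -12.581933 / 88 = -0.14297651
φ = arcsin(-0.14297651) = -8.220121°

-8.2201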